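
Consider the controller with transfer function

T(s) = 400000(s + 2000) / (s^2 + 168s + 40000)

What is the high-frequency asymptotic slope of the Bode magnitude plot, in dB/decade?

-20 dB/decade

Each pole contributes −20 dB/decade at high frequency; each zero contributes +20 dB/decade.
Net: 1 zero(s) − 2 pole(s) → -20 dB/decade.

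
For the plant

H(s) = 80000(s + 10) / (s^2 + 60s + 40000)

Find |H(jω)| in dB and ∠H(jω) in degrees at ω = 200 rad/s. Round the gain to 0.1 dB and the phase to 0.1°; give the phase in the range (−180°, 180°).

62.5 dB, -2.9°

At s = jω = j200:
zero (s+10): 10 + j200 → |·| = √(10²+200²) = √40100 ≈ 200.25, ∠ = arctan(200/10) ≈ 87.14°
quadratic: (j200)² + 60·j200 + 40000 = 0 + j12000 → |·| ≈ 12000, ∠ ≈ 90.00°
|H| = 80000 · 200.25 / 12000 ≈ 1335
Gain = 20 log₁₀(1335) ≈ 62.51 dB
∠H = 87.14° − 90.00° = -2.86°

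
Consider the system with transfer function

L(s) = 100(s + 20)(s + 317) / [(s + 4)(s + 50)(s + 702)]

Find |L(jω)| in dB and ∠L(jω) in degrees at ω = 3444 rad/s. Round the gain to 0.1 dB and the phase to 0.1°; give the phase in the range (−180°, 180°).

At s = jω = j3444:
zero (s+20): 20 + j3444 → |·| = √(20²+3444²) = √11861536 ≈ 3444.1, ∠ = arctan(3444/20) ≈ 89.67°
zero (s+317): 317 + j3444 → |·| = √(317²+3444²) = √11961625 ≈ 3458.6, ∠ = arctan(3444/317) ≈ 84.74°
pole (s+4): 4 + j3444 → |·| = √(4²+3444²) = √11861152 ≈ 3444, ∠ = arctan(3444/4) ≈ 89.93°
pole (s+50): 50 + j3444 → |·| = √(50²+3444²) = √11863636 ≈ 3444.4, ∠ = arctan(3444/50) ≈ 89.17°
pole (s+702): 702 + j3444 → |·| = √(702²+3444²) = √12353940 ≈ 3514.8, ∠ = arctan(3444/702) ≈ 78.48°
|L| = 100 · 1.1912e+07 / 4.1694e+10 ≈ 0.02857
Gain = 20 log₁₀(0.02857) ≈ -30.88 dB
∠L = 174.41° − 257.58° = -83.17°

-30.9 dB, -83.2°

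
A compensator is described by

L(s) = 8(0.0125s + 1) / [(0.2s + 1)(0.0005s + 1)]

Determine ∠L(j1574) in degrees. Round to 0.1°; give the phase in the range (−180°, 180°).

-40.9°

At ω = 1574 rad/s:
zero (1 + j1574·0.0125) = 1 + j19.675 → |·| ≈ 19.7, ∠ ≈ 87.09°
pole (1 + j1574·0.2) = 1 + j314.8 → |·| ≈ 314.8, ∠ ≈ 89.82°
pole (1 + j1574·0.0005) = 1 + j0.787 → |·| ≈ 1.2725, ∠ ≈ 38.20°
∠L = (87.09°) − (89.82° + 38.20°) = -40.93°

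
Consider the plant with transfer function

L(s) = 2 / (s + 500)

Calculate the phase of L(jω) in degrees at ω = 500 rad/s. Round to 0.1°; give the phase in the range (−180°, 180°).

-45.0°

At s = jω = j500:
pole (s+500): 500 + j500 → |·| = √(500²+500²) = √500000 ≈ 707.11, ∠ = arctan(500/500) ≈ 45.00°
∠L = 0.00° − 45.00° = -45.00°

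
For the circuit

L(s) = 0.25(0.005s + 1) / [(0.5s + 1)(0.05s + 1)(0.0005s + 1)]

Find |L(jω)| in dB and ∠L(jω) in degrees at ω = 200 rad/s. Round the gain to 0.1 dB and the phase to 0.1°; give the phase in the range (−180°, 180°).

At ω = 200 rad/s:
zero (1 + j200·0.005) = 1 + j1 → |·| ≈ 1.4142, ∠ ≈ 45.00°
pole (1 + j200·0.5) = 1 + j100 → |·| ≈ 100, ∠ ≈ 89.43°
pole (1 + j200·0.05) = 1 + j10 → |·| ≈ 10.05, ∠ ≈ 84.29°
pole (1 + j200·0.0005) = 1 + j0.1 → |·| ≈ 1.005, ∠ ≈ 5.71°
|L| = 0.25 · 1.4142 / (100 · 10.05 · 1.005) ≈ 0.00035004
Gain = 20 log₁₀(0.00035004) ≈ -69.12 dB
∠L = (45.00°) − (89.43° + 84.29° + 5.71°) = -134.43°

-69.1 dB, -134.4°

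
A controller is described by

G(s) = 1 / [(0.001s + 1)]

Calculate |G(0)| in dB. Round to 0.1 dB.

0.0 dB

G(0) = 1 · 1 / 1 = 1
20 log₁₀(1) ≈ 0.00 dB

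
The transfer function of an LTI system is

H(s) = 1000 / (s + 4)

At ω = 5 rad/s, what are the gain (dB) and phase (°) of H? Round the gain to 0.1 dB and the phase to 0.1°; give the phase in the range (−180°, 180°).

At s = jω = j5:
pole (s+4): 4 + j5 → |·| = √(4²+5²) = √41 ≈ 6.4031, ∠ = arctan(5/4) ≈ 51.34°
|H| = 1000 / 6.4031 ≈ 156.17
Gain = 20 log₁₀(156.17) ≈ 43.87 dB
∠H = 0.00° − 51.34° = -51.34°

43.9 dB, -51.3°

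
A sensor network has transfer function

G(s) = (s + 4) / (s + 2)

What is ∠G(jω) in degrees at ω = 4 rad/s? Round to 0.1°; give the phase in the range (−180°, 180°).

Substitute s = j4:
Numerator: (j4) + 4 = 4 + j4
Denominator: (j4) + 2 = 2 + j4
|N| = √(4² + 4²) ≈ 5.6569, ∠N ≈ 45.00°
|D| = √(2² + 4²) ≈ 4.4721, ∠D ≈ 63.43°
∠G = 45.00° − 63.43° = -18.43°

-18.4°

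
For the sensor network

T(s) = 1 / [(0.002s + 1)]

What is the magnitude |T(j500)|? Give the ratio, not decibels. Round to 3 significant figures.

At ω = 500 rad/s:
pole (1 + j500·0.002) = 1 + j1 → |·| ≈ 1.4142, ∠ ≈ 45.00°
|T| = 1 · 1 / (1.4142) ≈ 0.70711

0.707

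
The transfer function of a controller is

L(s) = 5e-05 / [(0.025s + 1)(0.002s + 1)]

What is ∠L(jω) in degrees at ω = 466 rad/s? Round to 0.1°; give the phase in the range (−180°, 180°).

At ω = 466 rad/s:
pole (1 + j466·0.025) = 1 + j11.65 → |·| ≈ 11.693, ∠ ≈ 85.09°
pole (1 + j466·0.002) = 1 + j0.932 → |·| ≈ 1.367, ∠ ≈ 42.98°
∠L = (0°) − (85.09° + 42.98°) = -128.07°

-128.1°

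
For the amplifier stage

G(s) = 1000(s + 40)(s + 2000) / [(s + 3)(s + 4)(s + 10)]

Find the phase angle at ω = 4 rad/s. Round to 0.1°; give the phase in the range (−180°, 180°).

At s = jω = j4:
zero (s+40): 40 + j4 → |·| = √(40²+4²) = √1616 ≈ 40.2, ∠ = arctan(4/40) ≈ 5.71°
zero (s+2000): 2000 + j4 → |·| = √(2000²+4²) = √4000016 ≈ 2000, ∠ = arctan(4/2000) ≈ 0.11°
pole (s+3): 3 + j4 → |·| = √(3²+4²) = √25 ≈ 5, ∠ = arctan(4/3) ≈ 53.13°
pole (s+4): 4 + j4 → |·| = √(4²+4²) = √32 ≈ 5.6569, ∠ = arctan(4/4) ≈ 45.00°
pole (s+10): 10 + j4 → |·| = √(10²+4²) = √116 ≈ 10.77, ∠ = arctan(4/10) ≈ 21.80°
∠G = 5.82° − 119.93° = -114.11°

-114.1°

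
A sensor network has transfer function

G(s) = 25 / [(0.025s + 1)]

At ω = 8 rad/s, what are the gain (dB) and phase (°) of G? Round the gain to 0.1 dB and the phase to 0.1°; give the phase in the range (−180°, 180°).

At ω = 8 rad/s:
pole (1 + j8·0.025) = 1 + j0.2 → |·| ≈ 1.0198, ∠ ≈ 11.31°
|G| = 25 · 1 / (1.0198) ≈ 24.515
Gain = 20 log₁₀(24.515) ≈ 27.79 dB
∠G = (0°) − (11.31°) = -11.31°

27.8 dB, -11.3°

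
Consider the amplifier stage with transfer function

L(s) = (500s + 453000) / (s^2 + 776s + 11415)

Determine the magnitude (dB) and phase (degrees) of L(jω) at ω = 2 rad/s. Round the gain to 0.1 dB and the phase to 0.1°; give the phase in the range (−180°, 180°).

Substitute s = j2:
Numerator: 500(j2) + 453000 = 453000 + j1000
Denominator: (j2)^2 + 776(j2) + 11415 = 11411 + j1552
|N| = √(453000² + 1000²) ≈ 4.53e+05, ∠N ≈ 0.13°
|D| = √(11411² + 1552²) ≈ 11516, ∠D ≈ 7.75°
|L| = 4.53e+05 / 11516 ≈ 39.337
Gain = 20 log₁₀(39.337) ≈ 31.90 dB
∠L = 0.13° − 7.75° = -7.62°

31.9 dB, -7.6°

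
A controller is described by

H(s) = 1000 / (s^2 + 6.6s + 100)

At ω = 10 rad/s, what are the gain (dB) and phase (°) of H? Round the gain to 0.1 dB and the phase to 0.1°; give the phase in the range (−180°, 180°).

23.6 dB, -90.0°

At s = jω = j10:
quadratic: (j10)² + 6.6·j10 + 100 = 0 + j66 → |·| ≈ 66, ∠ ≈ 90.00°
|H| = 1000 / 66 ≈ 15.152
Gain = 20 log₁₀(15.152) ≈ 23.61 dB
∠H = 0.00° − 90.00° = -90.00°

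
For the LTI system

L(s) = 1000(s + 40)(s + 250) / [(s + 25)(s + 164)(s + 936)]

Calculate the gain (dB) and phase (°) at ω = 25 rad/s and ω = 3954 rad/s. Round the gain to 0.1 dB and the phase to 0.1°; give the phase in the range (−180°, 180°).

ω = 25: 6.7 dB, -17.5°; ω = 3954: -12.2 dB, -78.1°

At s = jω = j25:
zero (s+40): 40 + j25 → |·| = √(40²+25²) = √2225 ≈ 47.17, ∠ = arctan(25/40) ≈ 32.01°
zero (s+250): 250 + j25 → |·| = √(250²+25²) = √63125 ≈ 251.25, ∠ = arctan(25/250) ≈ 5.71°
pole (s+25): 25 + j25 → |·| = √(25²+25²) = √1250 ≈ 35.355, ∠ = arctan(25/25) ≈ 45.00°
pole (s+164): 164 + j25 → |·| = √(164²+25²) = √27521 ≈ 165.89, ∠ = arctan(25/164) ≈ 8.67°
pole (s+936): 936 + j25 → |·| = √(936²+25²) = √876721 ≈ 936.33, ∠ = arctan(25/936) ≈ 1.53°
|L| = 1000 · 11851 / 5.4916e+06 ≈ 2.158
Gain = 20 log₁₀(2.158) ≈ 6.68 dB
∠L = 37.72° − 55.20° = -17.48°

At s = jω = j3954:
zero (s+40): 40 + j3954 → |·| = √(40²+3954²) = √15635716 ≈ 3954.2, ∠ = arctan(3954/40) ≈ 89.42°
zero (s+250): 250 + j3954 → |·| = √(250²+3954²) = √15696616 ≈ 3961.9, ∠ = arctan(3954/250) ≈ 86.38°
pole (s+25): 25 + j3954 → |·| = √(25²+3954²) = √15634741 ≈ 3954.1, ∠ = arctan(3954/25) ≈ 89.64°
pole (s+164): 164 + j3954 → |·| = √(164²+3954²) = √15661012 ≈ 3957.4, ∠ = arctan(3954/164) ≈ 87.62°
pole (s+936): 936 + j3954 → |·| = √(936²+3954²) = √16510212 ≈ 4063.3, ∠ = arctan(3954/936) ≈ 76.68°
|L| = 1000 · 1.5666e+07 / 6.3582e+10 ≈ 0.24639
Gain = 20 log₁₀(0.24639) ≈ -12.17 dB
∠L = 175.80° − 253.94° = -78.14°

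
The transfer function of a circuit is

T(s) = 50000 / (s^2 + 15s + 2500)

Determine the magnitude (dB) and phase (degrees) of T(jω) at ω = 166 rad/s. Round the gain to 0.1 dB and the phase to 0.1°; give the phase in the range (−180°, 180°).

At s = jω = j166:
quadratic: (j166)² + 15·j166 + 2500 = -25056 + j2490 → |·| ≈ 25179, ∠ ≈ 174.32°
|T| = 50000 / 25179 ≈ 1.9858
Gain = 20 log₁₀(1.9858) ≈ 5.96 dB
∠T = 0.00° − 174.32° = -174.32°

6.0 dB, -174.3°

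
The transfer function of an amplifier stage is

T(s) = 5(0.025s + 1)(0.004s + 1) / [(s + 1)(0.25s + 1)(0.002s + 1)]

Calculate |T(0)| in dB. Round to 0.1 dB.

14.0 dB

T(0) = 5 · 1 / 1 = 5
20 log₁₀(5) ≈ 13.98 dB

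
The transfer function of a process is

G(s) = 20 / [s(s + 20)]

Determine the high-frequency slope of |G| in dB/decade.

Each pole contributes −20 dB/decade at high frequency; each zero contributes +20 dB/decade.
Net: 0 zero(s) − 2 pole(s) → -40 dB/decade.

-40 dB/decade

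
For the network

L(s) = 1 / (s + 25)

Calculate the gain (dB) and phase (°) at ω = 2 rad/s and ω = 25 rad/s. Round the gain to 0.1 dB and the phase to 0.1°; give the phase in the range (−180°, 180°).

ω = 2: -28.0 dB, -4.6°; ω = 25: -31.0 dB, -45.0°

Substitute s = j2:
Numerator: 1 = 1 + j0
Denominator: (j2) + 25 = 25 + j2
|N| = √(1² + 0²) ≈ 1, ∠N ≈ 0.00°
|D| = √(25² + 2²) ≈ 25.08, ∠D ≈ 4.57°
|L| = 1 / 25.08 ≈ 0.039872
Gain = 20 log₁₀(0.039872) ≈ -27.99 dB
∠L = 0.00° − 4.57° = -4.57°

Substitute s = j25:
Numerator: 1 = 1 + j0
Denominator: (j25) + 25 = 25 + j25
|N| = √(1² + 0²) ≈ 1, ∠N ≈ 0.00°
|D| = √(25² + 25²) ≈ 35.355, ∠D ≈ 45.00°
|L| = 1 / 35.355 ≈ 0.028285
Gain = 20 log₁₀(0.028285) ≈ -30.97 dB
∠L = 0.00° − 45.00° = -45.00°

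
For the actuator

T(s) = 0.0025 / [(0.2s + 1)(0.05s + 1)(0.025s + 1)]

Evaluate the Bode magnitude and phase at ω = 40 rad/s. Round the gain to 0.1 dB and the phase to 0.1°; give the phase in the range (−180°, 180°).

At ω = 40 rad/s:
pole (1 + j40·0.2) = 1 + j8 → |·| ≈ 8.0623, ∠ ≈ 82.87°
pole (1 + j40·0.05) = 1 + j2 → |·| ≈ 2.2361, ∠ ≈ 63.43°
pole (1 + j40·0.025) = 1 + j1 → |·| ≈ 1.4142, ∠ ≈ 45.00°
|T| = 0.0025 · 1 / (8.0623 · 2.2361 · 1.4142) ≈ 9.8057e-05
Gain = 20 log₁₀(9.8057e-05) ≈ -80.17 dB
∠T = (0°) − (82.87° + 63.43° + 45.00°) = -191.30° ≡ 168.70° (principal value)

-80.2 dB, 168.7°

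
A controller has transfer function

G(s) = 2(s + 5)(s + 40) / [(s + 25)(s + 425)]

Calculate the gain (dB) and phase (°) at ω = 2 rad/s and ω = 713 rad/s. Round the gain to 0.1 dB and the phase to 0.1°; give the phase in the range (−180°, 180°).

ω = 2: -27.9 dB, 19.8°; ω = 713: 4.7 dB, 29.2°

At s = jω = j2:
zero (s+5): 5 + j2 → |·| = √(5²+2²) = √29 ≈ 5.3852, ∠ = arctan(2/5) ≈ 21.80°
zero (s+40): 40 + j2 → |·| = √(40²+2²) = √1604 ≈ 40.05, ∠ = arctan(2/40) ≈ 2.86°
pole (s+25): 25 + j2 → |·| = √(25²+2²) = √629 ≈ 25.08, ∠ = arctan(2/25) ≈ 4.57°
pole (s+425): 425 + j2 → |·| = √(425²+2²) = √180629 ≈ 425, ∠ = arctan(2/425) ≈ 0.27°
|G| = 2 · 215.68 / 10659 ≈ 0.040469
Gain = 20 log₁₀(0.040469) ≈ -27.86 dB
∠G = 24.66° − 4.84° = 19.82°

At s = jω = j713:
zero (s+5): 5 + j713 → |·| = √(5²+713²) = √508394 ≈ 713.02, ∠ = arctan(713/5) ≈ 89.60°
zero (s+40): 40 + j713 → |·| = √(40²+713²) = √509969 ≈ 714.12, ∠ = arctan(713/40) ≈ 86.79°
pole (s+25): 25 + j713 → |·| = √(25²+713²) = √508994 ≈ 713.44, ∠ = arctan(713/25) ≈ 87.99°
pole (s+425): 425 + j713 → |·| = √(425²+713²) = √688994 ≈ 830.06, ∠ = arctan(713/425) ≈ 59.20°
|G| = 2 · 5.0918e+05 / 5.922e+05 ≈ 1.7196
Gain = 20 log₁₀(1.7196) ≈ 4.71 dB
∠G = 176.39° − 147.19° = 29.20°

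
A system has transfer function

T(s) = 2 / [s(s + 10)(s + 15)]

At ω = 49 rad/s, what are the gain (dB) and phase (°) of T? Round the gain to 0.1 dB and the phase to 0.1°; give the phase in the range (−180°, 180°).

-96.0 dB, 118.6°

At s = jω = j49:
pole (s+10): 10 + j49 → |·| = √(10²+49²) = √2501 ≈ 50.01, ∠ = arctan(49/10) ≈ 78.47°
pole (s+15): 15 + j49 → |·| = √(15²+49²) = √2626 ≈ 51.245, ∠ = arctan(49/15) ≈ 72.98°
pole at origin: |s| = 49, ∠ = 90.00° (in denominator)
|T| = 2 / 1.2558e+05 ≈ 1.5926e-05
Gain = 20 log₁₀(1.5926e-05) ≈ -95.96 dB
∠T = 0.00° − 241.45° = -241.45° ≡ 118.55° (principal value)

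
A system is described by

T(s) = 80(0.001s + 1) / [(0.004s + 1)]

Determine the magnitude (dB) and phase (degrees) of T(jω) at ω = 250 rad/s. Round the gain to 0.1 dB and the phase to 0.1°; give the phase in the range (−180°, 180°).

35.3 dB, -31.0°

At ω = 250 rad/s:
zero (1 + j250·0.001) = 1 + j0.25 → |·| ≈ 1.0308, ∠ ≈ 14.04°
pole (1 + j250·0.004) = 1 + j1 → |·| ≈ 1.4142, ∠ ≈ 45.00°
|T| = 80 · 1.0308 / (1.4142) ≈ 58.311
Gain = 20 log₁₀(58.311) ≈ 35.32 dB
∠T = (14.04°) − (45.00°) = -30.96°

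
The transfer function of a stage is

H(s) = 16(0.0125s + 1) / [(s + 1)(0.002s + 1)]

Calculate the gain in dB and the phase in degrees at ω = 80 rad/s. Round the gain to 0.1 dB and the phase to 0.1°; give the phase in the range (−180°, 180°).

-11.1 dB, -53.4°

At ω = 80 rad/s:
zero (1 + j80·0.0125) = 1 + j1 → |·| ≈ 1.4142, ∠ ≈ 45.00°
pole (1 + j80·1) = 1 + j80 → |·| ≈ 80.006, ∠ ≈ 89.28°
pole (1 + j80·0.002) = 1 + j0.16 → |·| ≈ 1.0127, ∠ ≈ 9.09°
|H| = 16 · 1.4142 / (80.006 · 1.0127) ≈ 0.27927
Gain = 20 log₁₀(0.27927) ≈ -11.08 dB
∠H = (45.00°) − (89.28° + 9.09°) = -53.37°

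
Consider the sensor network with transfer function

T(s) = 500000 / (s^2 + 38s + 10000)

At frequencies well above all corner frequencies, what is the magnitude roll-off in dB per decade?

-40 dB/decade

Each pole contributes −20 dB/decade at high frequency; each zero contributes +20 dB/decade.
Net: 0 zero(s) − 2 pole(s) → -40 dB/decade.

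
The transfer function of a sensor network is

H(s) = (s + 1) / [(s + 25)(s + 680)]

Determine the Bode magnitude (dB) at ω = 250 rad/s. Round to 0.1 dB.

At s = jω = j250:
zero (s+1): 1 + j250 → |·| = √(1²+250²) = √62501 ≈ 250, ∠ = arctan(250/1) ≈ 89.77°
pole (s+25): 25 + j250 → |·| = √(25²+250²) = √63125 ≈ 251.25, ∠ = arctan(250/25) ≈ 84.29°
pole (s+680): 680 + j250 → |·| = √(680²+250²) = √524900 ≈ 724.5, ∠ = arctan(250/680) ≈ 20.19°
|H| = 1 · 250 / 1.8203e+05 ≈ 0.0013734
Gain = 20 log₁₀(0.0013734) ≈ -57.24 dB

-57.2 dB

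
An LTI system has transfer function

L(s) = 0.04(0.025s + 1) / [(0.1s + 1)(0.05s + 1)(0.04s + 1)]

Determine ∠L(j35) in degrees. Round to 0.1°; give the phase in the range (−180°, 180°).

-147.6°

At ω = 35 rad/s:
zero (1 + j35·0.025) = 1 + j0.875 → |·| ≈ 1.3288, ∠ ≈ 41.19°
pole (1 + j35·0.1) = 1 + j3.5 → |·| ≈ 3.6401, ∠ ≈ 74.05°
pole (1 + j35·0.05) = 1 + j1.75 → |·| ≈ 2.0156, ∠ ≈ 60.26°
pole (1 + j35·0.04) = 1 + j1.4 → |·| ≈ 1.7205, ∠ ≈ 54.46°
∠L = (41.19°) − (74.05° + 60.26° + 54.46°) = -147.58°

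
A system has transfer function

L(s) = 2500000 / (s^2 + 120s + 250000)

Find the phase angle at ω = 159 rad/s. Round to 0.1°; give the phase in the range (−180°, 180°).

-4.9°

At s = jω = j159:
quadratic: (j159)² + 120·j159 + 250000 = 224719 + j19080 → |·| ≈ 2.2553e+05, ∠ ≈ 4.85°
∠L = 0.00° − 4.85° = -4.85°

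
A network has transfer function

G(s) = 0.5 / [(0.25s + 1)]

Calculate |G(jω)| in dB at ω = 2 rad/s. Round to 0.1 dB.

-7.0 dB

At ω = 2 rad/s:
pole (1 + j2·0.25) = 1 + j0.5 → |·| ≈ 1.118, ∠ ≈ 26.57°
|G| = 0.5 · 1 / (1.118) ≈ 0.44723
Gain = 20 log₁₀(0.44723) ≈ -6.99 dB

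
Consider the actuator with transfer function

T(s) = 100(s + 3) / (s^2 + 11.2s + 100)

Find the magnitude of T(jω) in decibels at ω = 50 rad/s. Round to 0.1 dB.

6.2 dB

At s = jω = j50:
zero (s+3): 3 + j50 → |·| = √(3²+50²) = √2509 ≈ 50.09, ∠ = arctan(50/3) ≈ 86.57°
quadratic: (j50)² + 11.2·j50 + 100 = -2400 + j560 → |·| ≈ 2464.5, ∠ ≈ 166.87°
|T| = 100 · 50.09 / 2464.5 ≈ 2.0325
Gain = 20 log₁₀(2.0325) ≈ 6.16 dB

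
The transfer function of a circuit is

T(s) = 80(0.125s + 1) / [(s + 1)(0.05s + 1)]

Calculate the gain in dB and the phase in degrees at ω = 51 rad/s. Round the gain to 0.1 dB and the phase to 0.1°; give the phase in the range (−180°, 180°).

11.4 dB, -76.4°

At ω = 51 rad/s:
zero (1 + j51·0.125) = 1 + j6.375 → |·| ≈ 6.453, ∠ ≈ 81.09°
pole (1 + j51·1) = 1 + j51 → |·| ≈ 51.01, ∠ ≈ 88.88°
pole (1 + j51·0.05) = 1 + j2.55 → |·| ≈ 2.7391, ∠ ≈ 68.59°
|T| = 80 · 6.453 / (51.01 · 2.7391) ≈ 3.6948
Gain = 20 log₁₀(3.6948) ≈ 11.35 dB
∠T = (81.09°) − (88.88° + 68.59°) = -76.38°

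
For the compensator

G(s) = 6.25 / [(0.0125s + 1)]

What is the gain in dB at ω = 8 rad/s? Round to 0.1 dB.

15.9 dB

At ω = 8 rad/s:
pole (1 + j8·0.0125) = 1 + j0.1 → |·| ≈ 1.005, ∠ ≈ 5.71°
|G| = 6.25 · 1 / (1.005) ≈ 6.2189
Gain = 20 log₁₀(6.2189) ≈ 15.87 dB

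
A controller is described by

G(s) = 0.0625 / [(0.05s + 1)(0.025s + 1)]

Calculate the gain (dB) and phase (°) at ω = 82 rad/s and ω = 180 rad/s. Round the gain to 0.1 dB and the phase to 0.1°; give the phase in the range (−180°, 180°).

ω = 82: -43.8 dB, -140.3°; ω = 180: -56.5 dB, -161.1°

At ω = 82 rad/s:
pole (1 + j82·0.05) = 1 + j4.1 → |·| ≈ 4.2202, ∠ ≈ 76.29°
pole (1 + j82·0.025) = 1 + j2.05 → |·| ≈ 2.2809, ∠ ≈ 64.00°
|G| = 0.0625 · 1 / (4.2202 · 2.2809) ≈ 0.0064929
Gain = 20 log₁₀(0.0064929) ≈ -43.75 dB
∠G = (0°) − (76.29° + 64.00°) = -140.29°

At ω = 180 rad/s:
pole (1 + j180·0.05) = 1 + j9 → |·| ≈ 9.0554, ∠ ≈ 83.66°
pole (1 + j180·0.025) = 1 + j4.5 → |·| ≈ 4.6098, ∠ ≈ 77.47°
|G| = 0.0625 · 1 / (9.0554 · 4.6098) ≈ 0.0014972
Gain = 20 log₁₀(0.0014972) ≈ -56.49 dB
∠G = (0°) − (83.66° + 77.47°) = -161.13°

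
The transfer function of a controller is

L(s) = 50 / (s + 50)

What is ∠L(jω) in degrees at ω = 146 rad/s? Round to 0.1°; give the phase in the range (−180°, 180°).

-71.1°

Substitute s = j146:
Numerator: 50 = 50 + j0
Denominator: (j146) + 50 = 50 + j146
|N| = √(50² + 0²) ≈ 50, ∠N ≈ 0.00°
|D| = √(50² + 146²) ≈ 154.32, ∠D ≈ 71.10°
∠L = 0.00° − 71.10° = -71.10°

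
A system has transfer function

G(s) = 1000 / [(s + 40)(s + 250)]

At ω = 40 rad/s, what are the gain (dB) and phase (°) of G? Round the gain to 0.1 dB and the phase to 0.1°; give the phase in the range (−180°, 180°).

-23.1 dB, -54.1°

At s = jω = j40:
pole (s+40): 40 + j40 → |·| = √(40²+40²) = √3200 ≈ 56.569, ∠ = arctan(40/40) ≈ 45.00°
pole (s+250): 250 + j40 → |·| = √(250²+40²) = √64100 ≈ 253.18, ∠ = arctan(40/250) ≈ 9.09°
|G| = 1000 / 14322 ≈ 0.069823
Gain = 20 log₁₀(0.069823) ≈ -23.12 dB
∠G = 0.00° − 54.09° = -54.09°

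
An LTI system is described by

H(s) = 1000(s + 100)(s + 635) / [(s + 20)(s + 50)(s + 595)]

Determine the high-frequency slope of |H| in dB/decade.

Each pole contributes −20 dB/decade at high frequency; each zero contributes +20 dB/decade.
Net: 2 zero(s) − 3 pole(s) → -20 dB/decade.

-20 dB/decade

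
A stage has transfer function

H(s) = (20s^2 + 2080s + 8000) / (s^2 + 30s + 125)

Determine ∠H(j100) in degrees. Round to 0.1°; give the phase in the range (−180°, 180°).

-30.4°

Substitute s = j100:
Numerator: 20(j100)^2 + 2080(j100) + 8000 = -192000 + j208000
Denominator: (j100)^2 + 30(j100) + 125 = -9875 + j3000
|N| = √(192000² + 208000²) ≈ 2.8307e+05, ∠N ≈ 132.71°
|D| = √(9875² + 3000²) ≈ 10321, ∠D ≈ 163.10°
∠H = 132.71° − 163.10° = -30.39°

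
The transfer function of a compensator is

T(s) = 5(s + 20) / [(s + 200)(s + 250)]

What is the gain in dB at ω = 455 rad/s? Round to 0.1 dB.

-41.1 dB

At s = jω = j455:
zero (s+20): 20 + j455 → |·| = √(20²+455²) = √207425 ≈ 455.44, ∠ = arctan(455/20) ≈ 87.48°
pole (s+200): 200 + j455 → |·| = √(200²+455²) = √247025 ≈ 497.02, ∠ = arctan(455/200) ≈ 66.27°
pole (s+250): 250 + j455 → |·| = √(250²+455²) = √269525 ≈ 519.16, ∠ = arctan(455/250) ≈ 61.21°
|T| = 5 · 455.44 / 2.5803e+05 ≈ 0.0088253
Gain = 20 log₁₀(0.0088253) ≈ -41.09 dB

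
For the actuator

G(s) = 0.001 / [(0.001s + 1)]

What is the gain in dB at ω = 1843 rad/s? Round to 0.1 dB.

At ω = 1843 rad/s:
pole (1 + j1843·0.001) = 1 + j1.843 → |·| ≈ 2.0968, ∠ ≈ 61.52°
|G| = 0.001 · 1 / (2.0968) ≈ 0.00047692
Gain = 20 log₁₀(0.00047692) ≈ -66.43 dB

-66.4 dB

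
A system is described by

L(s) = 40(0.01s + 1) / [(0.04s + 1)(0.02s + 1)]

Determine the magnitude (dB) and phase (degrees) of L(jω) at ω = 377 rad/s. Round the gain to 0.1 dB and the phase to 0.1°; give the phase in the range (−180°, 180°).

2.7 dB, -93.5°

At ω = 377 rad/s:
zero (1 + j377·0.01) = 1 + j3.77 → |·| ≈ 3.9004, ∠ ≈ 75.14°
pole (1 + j377·0.04) = 1 + j15.08 → |·| ≈ 15.113, ∠ ≈ 86.21°
pole (1 + j377·0.02) = 1 + j7.54 → |·| ≈ 7.606, ∠ ≈ 82.45°
|L| = 40 · 3.9004 / (15.113 · 7.606) ≈ 1.3573
Gain = 20 log₁₀(1.3573) ≈ 2.65 dB
∠L = (75.14°) − (86.21° + 82.45°) = -93.52°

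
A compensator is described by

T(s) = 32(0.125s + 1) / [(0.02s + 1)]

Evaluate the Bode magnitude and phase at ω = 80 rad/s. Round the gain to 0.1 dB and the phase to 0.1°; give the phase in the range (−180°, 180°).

44.6 dB, 26.3°

At ω = 80 rad/s:
zero (1 + j80·0.125) = 1 + j10 → |·| ≈ 10.05, ∠ ≈ 84.29°
pole (1 + j80·0.02) = 1 + j1.6 → |·| ≈ 1.8868, ∠ ≈ 57.99°
|T| = 32 · 10.05 / (1.8868) ≈ 170.45
Gain = 20 log₁₀(170.45) ≈ 44.63 dB
∠T = (84.29°) − (57.99°) = 26.30°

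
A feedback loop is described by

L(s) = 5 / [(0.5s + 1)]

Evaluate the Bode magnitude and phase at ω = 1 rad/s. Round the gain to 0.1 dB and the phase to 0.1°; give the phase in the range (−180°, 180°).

At ω = 1 rad/s:
pole (1 + j1·0.5) = 1 + j0.5 → |·| ≈ 1.118, ∠ ≈ 26.57°
|L| = 5 · 1 / (1.118) ≈ 4.4723
Gain = 20 log₁₀(4.4723) ≈ 13.01 dB
∠L = (0°) − (26.57°) = -26.57°

13.0 dB, -26.6°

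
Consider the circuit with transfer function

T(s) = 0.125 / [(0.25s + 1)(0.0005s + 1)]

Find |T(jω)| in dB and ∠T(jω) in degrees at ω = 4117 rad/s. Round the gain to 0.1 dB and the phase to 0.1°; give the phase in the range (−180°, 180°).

At ω = 4117 rad/s:
pole (1 + j4117·0.25) = 1 + j1029.25 → |·| ≈ 1029.3, ∠ ≈ 89.94°
pole (1 + j4117·0.0005) = 1 + j2.0585 → |·| ≈ 2.2885, ∠ ≈ 64.09°
|T| = 0.125 · 1 / (1029.3 · 2.2885) ≈ 5.3066e-05
Gain = 20 log₁₀(5.3066e-05) ≈ -85.50 dB
∠T = (0°) − (89.94° + 64.09°) = -154.03°

-85.5 dB, -154.0°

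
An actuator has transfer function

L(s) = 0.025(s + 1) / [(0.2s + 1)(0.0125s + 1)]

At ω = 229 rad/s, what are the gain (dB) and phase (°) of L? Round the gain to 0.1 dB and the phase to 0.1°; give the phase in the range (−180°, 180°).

-27.7 dB, -69.7°

At ω = 229 rad/s:
zero (1 + j229·1) = 1 + j229 → |·| ≈ 229, ∠ ≈ 89.75°
pole (1 + j229·0.2) = 1 + j45.8 → |·| ≈ 45.811, ∠ ≈ 88.75°
pole (1 + j229·0.0125) = 1 + j2.8625 → |·| ≈ 3.0321, ∠ ≈ 70.74°
|L| = 0.025 · 229 / (45.811 · 3.0321) ≈ 0.041216
Gain = 20 log₁₀(0.041216) ≈ -27.70 dB
∠L = (89.75°) − (88.75° + 70.74°) = -69.74°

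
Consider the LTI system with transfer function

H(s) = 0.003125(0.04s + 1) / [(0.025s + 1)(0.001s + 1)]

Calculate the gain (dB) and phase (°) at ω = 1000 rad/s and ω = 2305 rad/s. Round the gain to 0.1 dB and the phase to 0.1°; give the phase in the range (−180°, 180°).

At ω = 1000 rad/s:
zero (1 + j1000·0.04) = 1 + j40 → |·| ≈ 40.012, ∠ ≈ 88.57°
pole (1 + j1000·0.025) = 1 + j25 → |·| ≈ 25.02, ∠ ≈ 87.71°
pole (1 + j1000·0.001) = 1 + j1 → |·| ≈ 1.4142, ∠ ≈ 45.00°
|H| = 0.003125 · 40.012 / (25.02 · 1.4142) ≈ 0.0035338
Gain = 20 log₁₀(0.0035338) ≈ -49.04 dB
∠H = (88.57°) − (87.71° + 45.00°) = -44.14°

At ω = 2305 rad/s:
zero (1 + j2305·0.04) = 1 + j92.2 → |·| ≈ 92.205, ∠ ≈ 89.38°
pole (1 + j2305·0.025) = 1 + j57.625 → |·| ≈ 57.634, ∠ ≈ 89.01°
pole (1 + j2305·0.001) = 1 + j2.305 → |·| ≈ 2.5126, ∠ ≈ 66.55°
|H| = 0.003125 · 92.205 / (57.634 · 2.5126) ≈ 0.0019898
Gain = 20 log₁₀(0.0019898) ≈ -54.02 dB
∠H = (89.38°) − (89.01° + 66.55°) = -66.18°

ω = 1000: -49.0 dB, -44.1°; ω = 2305: -54.0 dB, -66.2°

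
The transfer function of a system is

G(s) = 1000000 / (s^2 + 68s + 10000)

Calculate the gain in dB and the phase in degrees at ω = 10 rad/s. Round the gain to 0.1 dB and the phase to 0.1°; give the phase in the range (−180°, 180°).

At s = jω = j10:
quadratic: (j10)² + 68·j10 + 10000 = 9900 + j680 → |·| ≈ 9923.3, ∠ ≈ 3.93°
|G| = 1000000 / 9923.3 ≈ 100.77
Gain = 20 log₁₀(100.77) ≈ 40.07 dB
∠G = 0.00° − 3.93° = -3.93°

40.1 dB, -3.9°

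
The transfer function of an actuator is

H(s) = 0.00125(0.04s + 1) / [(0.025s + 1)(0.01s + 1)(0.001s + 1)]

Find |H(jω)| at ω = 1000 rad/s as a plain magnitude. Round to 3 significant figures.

0.000141

At ω = 1000 rad/s:
zero (1 + j1000·0.04) = 1 + j40 → |·| ≈ 40.012, ∠ ≈ 88.57°
pole (1 + j1000·0.025) = 1 + j25 → |·| ≈ 25.02, ∠ ≈ 87.71°
pole (1 + j1000·0.01) = 1 + j10 → |·| ≈ 10.05, ∠ ≈ 84.29°
pole (1 + j1000·0.001) = 1 + j1 → |·| ≈ 1.4142, ∠ ≈ 45.00°
|H| = 0.00125 · 40.012 / (25.02 · 10.05 · 1.4142) ≈ 0.00014065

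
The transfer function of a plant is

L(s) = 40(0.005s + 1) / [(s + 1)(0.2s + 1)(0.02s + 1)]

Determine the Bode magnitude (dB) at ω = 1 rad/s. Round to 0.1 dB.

28.9 dB

At ω = 1 rad/s:
zero (1 + j1·0.005) = 1 + j0.005 → |·| ≈ 1, ∠ ≈ 0.29°
pole (1 + j1·1) = 1 + j1 → |·| ≈ 1.4142, ∠ ≈ 45.00°
pole (1 + j1·0.2) = 1 + j0.2 → |·| ≈ 1.0198, ∠ ≈ 11.31°
pole (1 + j1·0.02) = 1 + j0.02 → |·| ≈ 1.0002, ∠ ≈ 1.15°
|L| = 40 · 1 / (1.4142 · 1.0198 · 1.0002) ≈ 27.73
Gain = 20 log₁₀(27.73) ≈ 28.86 dB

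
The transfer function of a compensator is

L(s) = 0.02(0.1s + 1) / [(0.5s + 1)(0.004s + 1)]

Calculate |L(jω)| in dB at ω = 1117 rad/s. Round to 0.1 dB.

At ω = 1117 rad/s:
zero (1 + j1117·0.1) = 1 + j111.7 → |·| ≈ 111.7, ∠ ≈ 89.49°
pole (1 + j1117·0.5) = 1 + j558.5 → |·| ≈ 558.5, ∠ ≈ 89.90°
pole (1 + j1117·0.004) = 1 + j4.468 → |·| ≈ 4.5785, ∠ ≈ 77.38°
|L| = 0.02 · 111.7 / (558.5 · 4.5785) ≈ 0.00087365
Gain = 20 log₁₀(0.00087365) ≈ -61.17 dB

-61.2 dB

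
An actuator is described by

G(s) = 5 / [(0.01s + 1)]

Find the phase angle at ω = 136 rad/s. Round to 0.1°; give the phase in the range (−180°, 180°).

-53.7°

At ω = 136 rad/s:
pole (1 + j136·0.01) = 1 + j1.36 → |·| ≈ 1.6881, ∠ ≈ 53.67°
∠G = (0°) − (53.67°) = -53.67°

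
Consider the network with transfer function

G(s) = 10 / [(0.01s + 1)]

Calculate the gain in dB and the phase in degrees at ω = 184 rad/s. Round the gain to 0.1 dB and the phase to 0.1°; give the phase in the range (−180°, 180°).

13.6 dB, -61.5°

At ω = 184 rad/s:
pole (1 + j184·0.01) = 1 + j1.84 → |·| ≈ 2.0942, ∠ ≈ 61.48°
|G| = 10 · 1 / (2.0942) ≈ 4.7751
Gain = 20 log₁₀(4.7751) ≈ 13.58 dB
∠G = (0°) − (61.48°) = -61.48°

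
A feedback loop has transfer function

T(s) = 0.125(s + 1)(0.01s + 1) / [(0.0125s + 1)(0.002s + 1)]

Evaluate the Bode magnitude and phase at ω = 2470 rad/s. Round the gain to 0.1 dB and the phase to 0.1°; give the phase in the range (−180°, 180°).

33.8 dB, 11.0°

At ω = 2470 rad/s:
zero (1 + j2470·1) = 1 + j2470 → |·| ≈ 2470, ∠ ≈ 89.98°
zero (1 + j2470·0.01) = 1 + j24.7 → |·| ≈ 24.72, ∠ ≈ 87.68°
pole (1 + j2470·0.0125) = 1 + j30.875 → |·| ≈ 30.891, ∠ ≈ 88.14°
pole (1 + j2470·0.002) = 1 + j4.94 → |·| ≈ 5.0402, ∠ ≈ 78.56°
|T| = 0.125 · 2470 · 24.72 / (30.891 · 5.0402) ≈ 49.02
Gain = 20 log₁₀(49.02) ≈ 33.81 dB
∠T = (89.98° + 87.68°) − (88.14° + 78.56°) = 10.96°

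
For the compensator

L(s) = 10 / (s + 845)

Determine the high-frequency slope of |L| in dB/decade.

-20 dB/decade

Each pole contributes −20 dB/decade at high frequency; each zero contributes +20 dB/decade.
Net: 0 zero(s) − 1 pole(s) → -20 dB/decade.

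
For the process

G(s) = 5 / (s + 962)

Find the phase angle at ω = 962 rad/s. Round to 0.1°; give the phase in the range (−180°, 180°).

Substitute s = j962:
Numerator: 5 = 5 + j0
Denominator: (j962) + 962 = 962 + j962
|N| = √(5² + 0²) ≈ 5, ∠N ≈ 0.00°
|D| = √(962² + 962²) ≈ 1360.5, ∠D ≈ 45.00°
∠G = 0.00° − 45.00° = -45.00°

-45.0°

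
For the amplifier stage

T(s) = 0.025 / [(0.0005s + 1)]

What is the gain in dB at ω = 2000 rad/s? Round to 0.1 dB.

At ω = 2000 rad/s:
pole (1 + j2000·0.0005) = 1 + j1 → |·| ≈ 1.4142, ∠ ≈ 45.00°
|T| = 0.025 · 1 / (1.4142) ≈ 0.017678
Gain = 20 log₁₀(0.017678) ≈ -35.05 dB

-35.1 dB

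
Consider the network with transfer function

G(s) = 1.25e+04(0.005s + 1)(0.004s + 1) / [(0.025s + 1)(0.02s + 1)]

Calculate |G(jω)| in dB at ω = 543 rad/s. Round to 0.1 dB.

At ω = 543 rad/s:
zero (1 + j543·0.005) = 1 + j2.715 → |·| ≈ 2.8933, ∠ ≈ 69.78°
zero (1 + j543·0.004) = 1 + j2.172 → |·| ≈ 2.3911, ∠ ≈ 65.28°
pole (1 + j543·0.025) = 1 + j13.575 → |·| ≈ 13.612, ∠ ≈ 85.79°
pole (1 + j543·0.02) = 1 + j10.86 → |·| ≈ 10.906, ∠ ≈ 84.74°
|G| = 1.25e+04 · 2.8933 · 2.3911 / (13.612 · 10.906) ≈ 582.52
Gain = 20 log₁₀(582.52) ≈ 55.31 dB

55.3 dB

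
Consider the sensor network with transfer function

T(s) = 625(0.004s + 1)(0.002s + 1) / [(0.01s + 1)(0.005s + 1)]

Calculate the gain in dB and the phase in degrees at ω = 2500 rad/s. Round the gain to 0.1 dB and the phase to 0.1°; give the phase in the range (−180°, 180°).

At ω = 2500 rad/s:
zero (1 + j2500·0.004) = 1 + j10 → |·| ≈ 10.05, ∠ ≈ 84.29°
zero (1 + j2500·0.002) = 1 + j5 → |·| ≈ 5.099, ∠ ≈ 78.69°
pole (1 + j2500·0.01) = 1 + j25 → |·| ≈ 25.02, ∠ ≈ 87.71°
pole (1 + j2500·0.005) = 1 + j12.5 → |·| ≈ 12.54, ∠ ≈ 85.43°
|T| = 625 · 10.05 · 5.099 / (25.02 · 12.54) ≈ 102.08
Gain = 20 log₁₀(102.08) ≈ 40.18 dB
∠T = (84.29° + 78.69°) − (87.71° + 85.43°) = -10.16°

40.2 dB, -10.2°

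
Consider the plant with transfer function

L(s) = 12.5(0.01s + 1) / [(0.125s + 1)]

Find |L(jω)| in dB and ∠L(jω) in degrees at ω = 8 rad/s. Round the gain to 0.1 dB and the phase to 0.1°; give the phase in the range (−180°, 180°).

At ω = 8 rad/s:
zero (1 + j8·0.01) = 1 + j0.08 → |·| ≈ 1.0032, ∠ ≈ 4.57°
pole (1 + j8·0.125) = 1 + j1 → |·| ≈ 1.4142, ∠ ≈ 45.00°
|L| = 12.5 · 1.0032 / (1.4142) ≈ 8.8672
Gain = 20 log₁₀(8.8672) ≈ 18.96 dB
∠L = (4.57°) − (45.00°) = -40.43°

19.0 dB, -40.4°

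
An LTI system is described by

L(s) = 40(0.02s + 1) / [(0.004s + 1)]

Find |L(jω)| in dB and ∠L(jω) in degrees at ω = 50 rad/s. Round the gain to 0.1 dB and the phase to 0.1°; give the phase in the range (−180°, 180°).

At ω = 50 rad/s:
zero (1 + j50·0.02) = 1 + j1 → |·| ≈ 1.4142, ∠ ≈ 45.00°
pole (1 + j50·0.004) = 1 + j0.2 → |·| ≈ 1.0198, ∠ ≈ 11.31°
|L| = 40 · 1.4142 / (1.0198) ≈ 55.47
Gain = 20 log₁₀(55.47) ≈ 34.88 dB
∠L = (45.00°) − (11.31°) = 33.69°

34.9 dB, 33.7°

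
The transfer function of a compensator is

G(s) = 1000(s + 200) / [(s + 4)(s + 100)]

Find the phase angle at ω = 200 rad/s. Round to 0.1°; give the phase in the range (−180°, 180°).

-107.3°

At s = jω = j200:
zero (s+200): 200 + j200 → |·| = √(200²+200²) = √80000 ≈ 282.84, ∠ = arctan(200/200) ≈ 45.00°
pole (s+4): 4 + j200 → |·| = √(4²+200²) = √40016 ≈ 200.04, ∠ = arctan(200/4) ≈ 88.85°
pole (s+100): 100 + j200 → |·| = √(100²+200²) = √50000 ≈ 223.61, ∠ = arctan(200/100) ≈ 63.43°
∠G = 45.00° − 152.28° = -107.28°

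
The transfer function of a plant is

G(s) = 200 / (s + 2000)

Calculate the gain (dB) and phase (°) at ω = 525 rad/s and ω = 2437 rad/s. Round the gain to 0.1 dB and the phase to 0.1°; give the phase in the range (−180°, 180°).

ω = 525: -20.3 dB, -14.7°; ω = 2437: -24.0 dB, -50.6°

Substitute s = j525:
Numerator: 200 = 200 + j0
Denominator: (j525) + 2000 = 2000 + j525
|N| = √(200² + 0²) ≈ 200, ∠N ≈ 0.00°
|D| = √(2000² + 525²) ≈ 2067.8, ∠D ≈ 14.71°
|G| = 200 / 2067.8 ≈ 0.096721
Gain = 20 log₁₀(0.096721) ≈ -20.29 dB
∠G = 0.00° − 14.71° = -14.71°

Substitute s = j2437:
Numerator: 200 = 200 + j0
Denominator: (j2437) + 2000 = 2000 + j2437
|N| = √(200² + 0²) ≈ 200, ∠N ≈ 0.00°
|D| = √(2000² + 2437²) ≈ 3152.6, ∠D ≈ 50.62°
|G| = 200 / 3152.6 ≈ 0.06344
Gain = 20 log₁₀(0.06344) ≈ -23.95 dB
∠G = 0.00° − 50.62° = -50.62°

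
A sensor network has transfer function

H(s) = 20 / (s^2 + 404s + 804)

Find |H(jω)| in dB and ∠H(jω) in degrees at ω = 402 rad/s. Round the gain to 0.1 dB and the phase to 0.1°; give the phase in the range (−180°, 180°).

-81.2 dB, -134.7°

Substitute s = j402:
Numerator: 20 = 20 + j0
Denominator: (j402)^2 + 404(j402) + 804 = -160800 + j162408
|N| = √(20² + 0²) ≈ 20, ∠N ≈ 0.00°
|D| = √(160800² + 162408²) ≈ 2.2855e+05, ∠D ≈ 134.71°
|H| = 20 / 2.2855e+05 ≈ 8.7508e-05
Gain = 20 log₁₀(8.7508e-05) ≈ -81.16 dB
∠H = 0.00° − 134.71° = -134.71°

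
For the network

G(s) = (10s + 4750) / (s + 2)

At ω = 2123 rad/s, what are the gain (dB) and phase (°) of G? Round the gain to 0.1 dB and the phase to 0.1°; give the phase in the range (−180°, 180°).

20.2 dB, -12.6°

Substitute s = j2123:
Numerator: 10(j2123) + 4750 = 4750 + j21230
Denominator: (j2123) + 2 = 2 + j2123
|N| = √(4750² + 21230²) ≈ 21755, ∠N ≈ 77.39°
|D| = √(2² + 2123²) ≈ 2123, ∠D ≈ 89.95°
|G| = 21755 / 2123 ≈ 10.247
Gain = 20 log₁₀(10.247) ≈ 20.21 dB
∠G = 77.39° − 89.95° = -12.56°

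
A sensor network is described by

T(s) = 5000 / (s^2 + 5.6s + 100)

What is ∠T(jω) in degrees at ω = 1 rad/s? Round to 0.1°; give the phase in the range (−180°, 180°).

-3.2°

At s = jω = j1:
quadratic: (j1)² + 5.6·j1 + 100 = 99 + j5.6 → |·| ≈ 99.158, ∠ ≈ 3.24°
∠T = 0.00° − 3.24° = -3.24°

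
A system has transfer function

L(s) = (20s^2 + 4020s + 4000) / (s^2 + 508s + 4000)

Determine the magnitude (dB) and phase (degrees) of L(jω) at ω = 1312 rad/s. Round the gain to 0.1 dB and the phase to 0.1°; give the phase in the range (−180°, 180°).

25.5 dB, 12.5°

Substitute s = j1312:
Numerator: 20(j1312)^2 + 4020(j1312) + 4000 = -34422880 + j5274240
Denominator: (j1312)^2 + 508(j1312) + 4000 = -1717344 + j666496
|N| = √(34422880² + 5274240²) ≈ 3.4825e+07, ∠N ≈ 171.29°
|D| = √(1717344² + 666496²) ≈ 1.8421e+06, ∠D ≈ 158.79°
|L| = 3.4825e+07 / 1.8421e+06 ≈ 18.905
Gain = 20 log₁₀(18.905) ≈ 25.53 dB
∠L = 171.29° − 158.79° = 12.50°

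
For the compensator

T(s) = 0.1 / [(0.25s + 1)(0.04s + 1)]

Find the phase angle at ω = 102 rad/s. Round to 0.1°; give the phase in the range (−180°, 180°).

At ω = 102 rad/s:
pole (1 + j102·0.25) = 1 + j25.5 → |·| ≈ 25.52, ∠ ≈ 87.75°
pole (1 + j102·0.04) = 1 + j4.08 → |·| ≈ 4.2008, ∠ ≈ 76.23°
∠T = (0°) − (87.75° + 76.23°) = -163.98°

-164.0°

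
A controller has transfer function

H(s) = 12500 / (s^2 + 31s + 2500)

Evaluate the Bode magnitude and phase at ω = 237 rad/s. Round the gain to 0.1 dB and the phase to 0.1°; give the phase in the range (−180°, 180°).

-12.7 dB, -172.2°

At s = jω = j237:
quadratic: (j237)² + 31·j237 + 2500 = -53669 + j7347 → |·| ≈ 54170, ∠ ≈ 172.20°
|H| = 12500 / 54170 ≈ 0.23076
Gain = 20 log₁₀(0.23076) ≈ -12.74 dB
∠H = 0.00° − 172.20° = -172.20°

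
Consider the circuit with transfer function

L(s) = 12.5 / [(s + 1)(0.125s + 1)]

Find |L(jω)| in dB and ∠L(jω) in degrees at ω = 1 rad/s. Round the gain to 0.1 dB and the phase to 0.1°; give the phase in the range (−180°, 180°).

At ω = 1 rad/s:
pole (1 + j1·1) = 1 + j1 → |·| ≈ 1.4142, ∠ ≈ 45.00°
pole (1 + j1·0.125) = 1 + j0.125 → |·| ≈ 1.0078, ∠ ≈ 7.13°
|L| = 12.5 · 1 / (1.4142 · 1.0078) ≈ 8.7705
Gain = 20 log₁₀(8.7705) ≈ 18.86 dB
∠L = (0°) − (45.00° + 7.13°) = -52.13°

18.9 dB, -52.1°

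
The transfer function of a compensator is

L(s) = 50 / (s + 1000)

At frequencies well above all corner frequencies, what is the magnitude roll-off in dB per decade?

-20 dB/decade

Each pole contributes −20 dB/decade at high frequency; each zero contributes +20 dB/decade.
Net: 0 zero(s) − 1 pole(s) → -20 dB/decade.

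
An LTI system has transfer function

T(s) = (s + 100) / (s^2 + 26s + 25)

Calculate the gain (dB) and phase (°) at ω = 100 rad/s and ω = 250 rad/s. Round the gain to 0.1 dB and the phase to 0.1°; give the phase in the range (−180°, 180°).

Substitute s = j100:
Numerator: (j100) + 100 = 100 + j100
Denominator: (j100)^2 + 26(j100) + 25 = -9975 + j2600
|N| = √(100² + 100²) ≈ 141.42, ∠N ≈ 45.00°
|D| = √(9975² + 2600²) ≈ 10308, ∠D ≈ 165.39°
|T| = 141.42 / 10308 ≈ 0.013719
Gain = 20 log₁₀(0.013719) ≈ -37.25 dB
∠T = 45.00° − 165.39° = -120.39°

Substitute s = j250:
Numerator: (j250) + 100 = 100 + j250
Denominator: (j250)^2 + 26(j250) + 25 = -62475 + j6500
|N| = √(100² + 250²) ≈ 269.26, ∠N ≈ 68.20°
|D| = √(62475² + 6500²) ≈ 62812, ∠D ≈ 174.06°
|T| = 269.26 / 62812 ≈ 0.0042868
Gain = 20 log₁₀(0.0042868) ≈ -47.36 dB
∠T = 68.20° − 174.06° = -105.86°

ω = 100: -37.3 dB, -120.4°; ω = 250: -47.4 dB, -105.9°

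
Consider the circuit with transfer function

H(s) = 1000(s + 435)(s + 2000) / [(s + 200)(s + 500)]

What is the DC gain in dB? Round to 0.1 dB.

H(0) = 1000·435·2000 / (200·500) = 8700
20 log₁₀(8700) ≈ 78.79 dB

78.8 dB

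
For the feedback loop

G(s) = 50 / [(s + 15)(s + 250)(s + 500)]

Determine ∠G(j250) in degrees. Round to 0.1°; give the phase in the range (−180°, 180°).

At s = jω = j250:
pole (s+15): 15 + j250 → |·| = √(15²+250²) = √62725 ≈ 250.45, ∠ = arctan(250/15) ≈ 86.57°
pole (s+250): 250 + j250 → |·| = √(250²+250²) = √125000 ≈ 353.55, ∠ = arctan(250/250) ≈ 45.00°
pole (s+500): 500 + j250 → |·| = √(500²+250²) = √312500 ≈ 559.02, ∠ = arctan(250/500) ≈ 26.57°
∠G = 0.00° − 158.14° = -158.14°

-158.1°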